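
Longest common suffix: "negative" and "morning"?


Word 1: "negative"
Word 2: "morning"
Comparing from end:
  Pos -1: 'e' != 'g' (stop)
LCS = "" (length 0)


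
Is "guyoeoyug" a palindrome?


Word: "guyoeoyug"
Reversed: "guyoeoyug"
Forward == Backward? guyoeoyug == guyoeoyug
Palindrome = Yes


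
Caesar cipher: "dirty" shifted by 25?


Word: "dirty"
Shift: 25
Each letter → (letter + shift) mod 26:
  'd' (3) + 25 = 2 → 'c'
  'i' (8) + 25 = 7 → 'h'
  'r' (17) + 25 = 16 → 'q'
  't' (19) + 25 = 18 → 's'
  'y' (24) + 25 = 23 → 'x'
Result = "chqsx"


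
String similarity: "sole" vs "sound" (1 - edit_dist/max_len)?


Word 1: "sole" (length 4)
Word 2: "sound" (length 5)
One optimal edit sequence:
  1. keep 's'
  2. keep 'o'
  3. insert 'u'  (+1)
  4. substitute 'l' -> 'n'  (+1)
  5. substitute 'e' -> 'd'  (+1)
Edit distance = 3
Max length = max(4, 5) = 5
Similarity = 1 - 3/5
= 0.4000


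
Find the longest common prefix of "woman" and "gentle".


Word 1: "woman"
Word 2: "gentle"
Comparing from start:
  Pos 0: 'w' != 'g' (stop)
LCP = "" (length 0)


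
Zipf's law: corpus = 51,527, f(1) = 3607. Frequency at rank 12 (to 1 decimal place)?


Zipf's law: f(r) = f(1) / r
f(1) = 3607
f(12) = 3607 / 12
= 300.6 occurrences


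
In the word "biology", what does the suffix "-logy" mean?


Suffix: -logy
Example: biology (bio- + -logy)
Meaning = study of


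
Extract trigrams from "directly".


Word: "directly" (length 8)
Number of trigrams = 8 - 3 + 1 = 6
  Position 0: "dir"
  Position 1: "ire"
  Position 2: "rec"
  Position 3: "ect"
  Position 4: "ctl"
  Position 5: "tly"
Trigrams = "dir", "ire", "rec", "ect", "ctl", "tly"


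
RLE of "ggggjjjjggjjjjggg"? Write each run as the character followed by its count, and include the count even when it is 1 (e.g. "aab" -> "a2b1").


String: "ggggjjjjggjjjjggg"
Scanning for consecutive runs:
  'g' x 4
  'j' x 4
  'g' x 2
  'j' x 4
  'g' x 3
RLE = "g4j4g2j4g3"


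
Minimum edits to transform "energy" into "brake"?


Word 1: "energy" (length 6)
Word 2: "brake" (length 5)
One optimal edit sequence (insert/delete/substitute each cost 1):
  1. delete 'e'  (+1)
  2. substitute 'n' -> 'b'  (+1)
  3. substitute 'e' -> 'r'  (+1)
  4. substitute 'r' -> 'a'  (+1)
  5. substitute 'g' -> 'k'  (+1)
  6. substitute 'y' -> 'e'  (+1)
Total edit operations: 6
Edit distance = 6


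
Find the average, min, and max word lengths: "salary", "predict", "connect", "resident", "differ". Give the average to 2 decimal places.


Lengths: "salary"=6, "predict"=7, "connect"=7, "resident"=8, "differ"=6
Sum = 34, Count = 5
Average = 34/5 = 6.80
= avg=6.80, min=6, max=8


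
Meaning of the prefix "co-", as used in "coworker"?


Prefix: co-
As in: coworker -> co- + worker
Meaning = together


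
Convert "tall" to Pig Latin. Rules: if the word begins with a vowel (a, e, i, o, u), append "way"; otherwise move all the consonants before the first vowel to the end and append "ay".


Word: "tall"
Starts with consonant(s) → move to end, add 'ay'
Consonant cluster: "t"
Pig Latin = "alltay"


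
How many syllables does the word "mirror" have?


Word: "mirror"
Syllable breakdown: mir | ror
Counting: 2 parts
= 2 syllables


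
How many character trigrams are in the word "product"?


Word: "product" (length 7)
Number of 3-grams = length - 3 + 1 = 7 - 3 + 1
= 5


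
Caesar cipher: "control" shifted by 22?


Word: "control"
Shift: 22
Each letter → (letter + shift) mod 26:
  'c' (2) + 22 = 24 → 'y'
  'o' (14) + 22 = 10 → 'k'
  'n' (13) + 22 = 9 → 'j'
  't' (19) + 22 = 15 → 'p'
  'r' (17) + 22 = 13 → 'n'
  'o' (14) + 22 = 10 → 'k'
  'l' (11) + 22 = 7 → 'h'
Result = "ykjpnkh"


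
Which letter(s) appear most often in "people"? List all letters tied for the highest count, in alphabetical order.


Word: "people"
Letter counts:
  'e': 2
  'l': 1
  'o': 1
  'p': 2
Maximum count = 2
Most frequent = 'e', 'p' (2 times each)


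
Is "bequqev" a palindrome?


Word: "bequqev"
Reversed: "vequqeb"
Forward == Backward? bequqev != vequqeb
Palindrome = No


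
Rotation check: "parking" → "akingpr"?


Word: "parking", Candidate: "akingpr"
Method: check if candidate is substring of word+word
"parkingparking" contains "akingpr"? No
Is rotation = No


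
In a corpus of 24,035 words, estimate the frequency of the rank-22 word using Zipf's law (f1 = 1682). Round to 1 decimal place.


Zipf's law: f(r) = f(1) / r
f(1) = 1682
f(22) = 1682 / 22
= 76.5 occurrences


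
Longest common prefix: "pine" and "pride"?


Word 1: "pine"
Word 2: "pride"
Comparing from start:
  Pos 0: 'p' == 'p'
  Pos 1: 'i' != 'r' (stop)
LCP = "p" (length 1)


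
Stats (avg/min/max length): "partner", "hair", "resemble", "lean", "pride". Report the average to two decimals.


Lengths: "partner"=7, "hair"=4, "resemble"=8, "lean"=4, "pride"=5
Sum = 28, Count = 5
Average = 28/5 = 5.60
= avg=5.60, min=4, max=8


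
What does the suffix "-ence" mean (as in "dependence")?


Suffix: -ence
Example: dependence = depend + -ence
Meaning = state of


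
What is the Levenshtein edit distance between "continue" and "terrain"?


Word 1: "continue" (length 8)
Word 2: "terrain" (length 7)
One optimal edit sequence (insert/delete/substitute each cost 1):
  1. insert 't'  (+1)
  2. substitute 'c' -> 'e'  (+1)
  3. substitute 'o' -> 'r'  (+1)
  4. substitute 'n' -> 'r'  (+1)
  5. substitute 't' -> 'a'  (+1)
  6. keep 'i'
  7. keep 'n'
  8. delete 'u'  (+1)
  9. delete 'e'  (+1)
Total edit operations: 7
Edit distance = 7


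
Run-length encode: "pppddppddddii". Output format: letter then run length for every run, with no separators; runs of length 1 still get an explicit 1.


String: "pppddppddddii"
Scanning for consecutive runs:
  'p' x 3
  'd' x 2
  'p' x 2
  'd' x 4
  'i' x 2
RLE = "p3d2p2d4i2"


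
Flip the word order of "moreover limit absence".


Original: "moreover limit absence"
Words (1..n): moreover | limit | absence
Reversed (n..1): absence | limit | moreover
Result = "absence limit moreover"


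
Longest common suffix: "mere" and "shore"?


Word 1: "mere"
Word 2: "shore"
Comparing from end:
  Pos -1: 'e' == 'e'
  Pos -2: 'r' == 'r'
  Pos -3: 'e' != 'o' (stop)
LCS = "re" (length 2)


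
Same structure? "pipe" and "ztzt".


Pattern of "pipe": [0, 1, 0, 2]
Pattern of "ztzt": [0, 1, 0, 1]
Patterns do not match
Same pattern = No


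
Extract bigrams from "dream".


Word: "dream" (length 5)
Number of bigrams = 5 - 2 + 1 = 4
  Position 0: "dr"
  Position 1: "re"
  Position 2: "ea"
  Position 3: "am"
Bigrams = "dr", "re", "ea", "am"


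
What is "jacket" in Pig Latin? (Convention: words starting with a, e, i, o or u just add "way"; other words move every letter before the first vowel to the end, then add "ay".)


Word: "jacket"
Starts with consonant(s) → move to end, add 'ay'
Consonant cluster: "j"
Pig Latin = "acketjay"


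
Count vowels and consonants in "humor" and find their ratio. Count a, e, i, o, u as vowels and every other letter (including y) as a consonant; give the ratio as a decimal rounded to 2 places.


Word: "humor"
Vowels (a,e,i,o,u): 2
Consonants: 3
Ratio = 2/3
= 0.67


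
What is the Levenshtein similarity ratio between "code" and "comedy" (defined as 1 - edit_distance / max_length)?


Word 1: "code" (length 4)
Word 2: "comedy" (length 6)
One optimal edit sequence:
  1. keep 'c'
  2. keep 'o'
  3. insert 'm'  (+1)
  4. insert 'e'  (+1)
  5. keep 'd'
  6. substitute 'e' -> 'y'  (+1)
Edit distance = 3
Max length = max(4, 6) = 6
Similarity = 1 - 3/6
= 0.5000


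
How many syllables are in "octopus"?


Word: "octopus"
Syllable breakdown: oc · to · pus
Counting: 3 parts
= 3 syllables


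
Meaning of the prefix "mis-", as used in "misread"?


Prefix: mis-
Example: misread = mis- + read
Meaning = wrongly


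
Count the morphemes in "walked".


Word: "walked"
Morphemes: walk / -ed
Each morpheme carries meaning
= 2 morphemes


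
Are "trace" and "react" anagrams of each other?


Word 1: "trace" → sorted: acert
Word 2: "react" → sorted: acert
Same letters? acert == acert
Anagram = Yes


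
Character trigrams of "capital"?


Word: "capital" (length 7)
Number of trigrams = 7 - 3 + 1 = 5
  Position 0: "cap"
  Position 1: "api"
  Position 2: "pit"
  Position 3: "ita"
  Position 4: "tal"
Trigrams = "cap", "api", "pit", "ita", "tal"


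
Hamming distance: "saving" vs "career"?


Comparing character by character (same length = 6):
  Pos 0: 's' vs 'c' !=
  Pos 1: 'a' vs 'a' =
  Pos 2: 'v' vs 'r' !=
  Pos 3: 'i' vs 'e' !=
  Pos 4: 'n' vs 'e' !=
  Pos 5: 'g' vs 'r' !=
Hamming distance = 5


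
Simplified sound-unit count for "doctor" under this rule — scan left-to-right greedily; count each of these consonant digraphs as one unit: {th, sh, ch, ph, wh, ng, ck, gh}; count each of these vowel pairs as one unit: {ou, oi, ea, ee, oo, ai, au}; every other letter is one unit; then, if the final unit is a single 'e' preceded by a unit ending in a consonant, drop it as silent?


Word: "doctor" (6 letters)
Left-to-right scan:
  [1] 'd' (letter)
  [2] 'o' (letter)
  [3] 'c' (letter)
  [4] 't' (letter)
  [5] 'o' (letter)
  [6] 'r' (letter)
Units from scan: 6
Sound units = 6 units


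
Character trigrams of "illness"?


Word: "illness" (length 7)
Number of trigrams = 7 - 3 + 1 = 5
  Position 0: "ill"
  Position 1: "lln"
  Position 2: "lne"
  Position 3: "nes"
  Position 4: "ess"
Trigrams = "ill", "lln", "lne", "nes", "ess"


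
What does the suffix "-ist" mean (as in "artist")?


Suffix: -ist
Example: artist (art + -ist)
Meaning = one who practices


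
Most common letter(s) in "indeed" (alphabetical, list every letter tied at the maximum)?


Word: "indeed"
Letter counts:
  'd': 2
  'e': 2
  'i': 1
  'n': 1
Maximum count = 2
Most frequent = 'd', 'e' (2 times each)


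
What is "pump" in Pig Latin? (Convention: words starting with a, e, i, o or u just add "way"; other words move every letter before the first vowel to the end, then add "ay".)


Word: "pump"
Starts with consonant(s) → move to end, add 'ay'
Consonant cluster: "p"
Pig Latin = "umppay"


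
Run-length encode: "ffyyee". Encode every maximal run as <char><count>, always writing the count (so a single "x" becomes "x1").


String: "ffyyee"
Scanning for consecutive runs:
  'f' x 2
  'y' x 2
  'e' x 2
RLE = "f2y2e2"


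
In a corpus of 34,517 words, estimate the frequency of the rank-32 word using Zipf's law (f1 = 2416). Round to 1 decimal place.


Zipf's law: f(r) = f(1) / r
f(1) = 2416
f(32) = 2416 / 32
= 75.5 occurrences


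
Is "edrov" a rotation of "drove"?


Word: "drove", Candidate: "edrov"
Method: check if candidate is substring of word+word
"drovedrove" contains "edrov"? Yes
Is rotation = Yes


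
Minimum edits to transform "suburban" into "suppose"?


Word 1: "suburban" (length 8)
Word 2: "suppose" (length 7)
One optimal edit sequence (insert/delete/substitute each cost 1):
  1. keep 's'
  2. keep 'u'
  3. delete 'b'  (+1)
  4. substitute 'u' -> 'p'  (+1)
  5. substitute 'r' -> 'p'  (+1)
  6. substitute 'b' -> 'o'  (+1)
  7. substitute 'a' -> 's'  (+1)
  8. substitute 'n' -> 'e'  (+1)
Total edit operations: 6
Edit distance = 6


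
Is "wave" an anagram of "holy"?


Word 1: "holy" → sorted: hloy
Word 2: "wave" → sorted: aevw
Same letters? hloy != aevw
Anagram = No


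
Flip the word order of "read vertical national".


Original: "read vertical national"
Words (1..n): read | vertical | national
Reversed (n..1): national | vertical | read
Result = "national vertical read"


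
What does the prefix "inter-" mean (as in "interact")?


Prefix: inter-
As in: interact -> inter- + act
Meaning = between


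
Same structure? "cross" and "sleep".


Pattern of "cross": [0, 1, 2, 3, 3]
Pattern of "sleep": [0, 1, 2, 2, 3]
Patterns do not match
Same pattern = No


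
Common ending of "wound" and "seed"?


Word 1: "wound"
Word 2: "seed"
Comparing from end:
  Pos -1: 'd' == 'd'
  Pos -2: 'n' != 'e' (stop)
LCS = "d" (length 1)


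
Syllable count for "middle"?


Word: "middle"
Syllable breakdown: mid · dle
Counting: 2 parts
= 2 syllables


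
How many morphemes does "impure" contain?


Word: "impure"
Morphemes: im- / pure
Each morpheme carries meaning
= 2 morphemes


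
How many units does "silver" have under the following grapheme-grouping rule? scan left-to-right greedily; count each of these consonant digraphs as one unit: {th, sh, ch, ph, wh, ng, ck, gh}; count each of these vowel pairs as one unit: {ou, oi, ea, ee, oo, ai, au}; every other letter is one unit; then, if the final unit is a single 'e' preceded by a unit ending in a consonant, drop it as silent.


Word: "silver" (6 letters)
Left-to-right scan:
  1. 's' (letter)
  2. 'i' (letter)
  3. 'l' (letter)
  4. 'v' (letter)
  5. 'e' (letter)
  6. 'r' (letter)
Units from scan: 6
Sound units = 6 units


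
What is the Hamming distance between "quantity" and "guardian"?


Comparing character by character (same length = 8):
  Pos 0: 'q' vs 'g' !=
  Pos 1: 'u' vs 'u' =
  Pos 2: 'a' vs 'a' =
  Pos 3: 'n' vs 'r' !=
  Pos 4: 't' vs 'd' !=
  Pos 5: 'i' vs 'i' =
  Pos 6: 't' vs 'a' !=
  Pos 7: 'y' vs 'n' !=
Hamming distance = 5


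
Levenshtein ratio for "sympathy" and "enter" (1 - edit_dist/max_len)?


Word 1: "sympathy" (length 8)
Word 2: "enter" (length 5)
One optimal edit sequence:
  1. delete 's'  (+1)
  2. delete 'y'  (+1)
  3. delete 'm'  (+1)
  4. substitute 'p' -> 'e'  (+1)
  5. substitute 'a' -> 'n'  (+1)
  6. keep 't'
  7. substitute 'h' -> 'e'  (+1)
  8. substitute 'y' -> 'r'  (+1)
Edit distance = 7
Max length = max(8, 5) = 8
Similarity = 1 - 7/8
= 0.1250


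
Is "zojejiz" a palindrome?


Word: "zojejiz"
Reversed: "zijejoz"
Forward == Backward? zojejiz != zijejoz
Palindrome = No


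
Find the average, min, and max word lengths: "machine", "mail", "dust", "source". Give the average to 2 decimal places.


Lengths: "machine"=7, "mail"=4, "dust"=4, "source"=6
Sum = 21, Count = 4
Average = 21/4 = 5.25
= avg=5.25, min=4, max=7


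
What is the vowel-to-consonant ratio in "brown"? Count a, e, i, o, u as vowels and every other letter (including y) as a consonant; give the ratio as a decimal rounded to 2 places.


Word: "brown"
Vowels (a,e,i,o,u): 1
Consonants: 4
Ratio = 1/4
= 0.25


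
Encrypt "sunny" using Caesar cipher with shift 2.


Word: "sunny"
Shift: 2
Each letter → (letter + shift) mod 26:
  's' (18) + 2 = 20 → 'u'
  'u' (20) + 2 = 22 → 'w'
  'n' (13) + 2 = 15 → 'p'
  'n' (13) + 2 = 15 → 'p'
  'y' (24) + 2 = 0 → 'a'
Result = "uwppa"


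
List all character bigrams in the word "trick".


Word: "trick" (length 5)
Number of bigrams = 5 - 2 + 1 = 4
  Position 0: "tr"
  Position 1: "ri"
  Position 2: "ic"
  Position 3: "ck"
Bigrams = "tr", "ri", "ic", "ck"


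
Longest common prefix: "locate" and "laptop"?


Word 1: "locate"
Word 2: "laptop"
Comparing from start:
  Pos 0: 'l' == 'l'
  Pos 1: 'o' != 'a' (stop)
LCP = "l" (length 1)


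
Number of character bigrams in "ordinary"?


Word: "ordinary" (length 8)
Number of 2-grams = length - 2 + 1 = 8 - 2 + 1
= 7


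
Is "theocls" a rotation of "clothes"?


Word: "clothes", Candidate: "theocls"
Method: check if candidate is substring of word+word
"clothesclothes" contains "theocls"? No
Is rotation = No


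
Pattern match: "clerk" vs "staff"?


Pattern of "clerk": [0, 1, 2, 3, 4]
Pattern of "staff": [0, 1, 2, 3, 3]
Patterns do not match
Same pattern = No


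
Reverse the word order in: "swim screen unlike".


Original: "swim screen unlike"
Words (1..n): swim | screen | unlike
Reversed (n..1): unlike | screen | swim
Result = "unlike screen swim"


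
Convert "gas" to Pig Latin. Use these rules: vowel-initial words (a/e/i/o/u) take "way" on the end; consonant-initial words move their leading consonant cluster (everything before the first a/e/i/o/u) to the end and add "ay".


Word: "gas"
Starts with consonant(s) → move to end, add 'ay'
Consonant cluster: "g"
Pig Latin = "asgay"


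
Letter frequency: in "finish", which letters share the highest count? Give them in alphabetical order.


Word: "finish"
Letter counts:
  'f': 1
  'h': 1
  'i': 2
  'n': 1
  's': 1
Maximum count = 2
Most frequent = 'i' (2 times each)


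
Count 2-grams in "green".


Word: "green" (length 5)
Number of 2-grams = length - 2 + 1 = 5 - 2 + 1
= 4


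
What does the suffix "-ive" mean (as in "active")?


Suffix: -ive
As in: active -> act + -ive
Meaning = tending to


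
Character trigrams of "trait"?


Word: "trait" (length 5)
Number of trigrams = 5 - 3 + 1 = 3
  Position 0: "tra"
  Position 1: "rai"
  Position 2: "ait"
Trigrams = "tra", "rai", "ait"


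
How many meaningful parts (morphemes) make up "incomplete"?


Word: "incomplete"
Morphemes: in- / complete
Each morpheme carries meaning
= 2 morphemes


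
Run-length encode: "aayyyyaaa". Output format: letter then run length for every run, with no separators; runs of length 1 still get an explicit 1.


String: "aayyyyaaa"
Scanning for consecutive runs:
  'a' x 2
  'y' x 4
  'a' x 3
RLE = "a2y4a3"


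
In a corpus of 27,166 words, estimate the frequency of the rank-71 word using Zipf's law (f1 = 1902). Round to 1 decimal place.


Zipf's law: f(r) = f(1) / r
f(1) = 1902
f(71) = 1902 / 71
= 26.8 occurrences


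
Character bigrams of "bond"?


Word: "bond" (length 4)
Number of bigrams = 4 - 2 + 1 = 3
  Position 0: "bo"
  Position 1: "on"
  Position 2: "nd"
Bigrams = "bo", "on", "nd"


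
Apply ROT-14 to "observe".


Word: "observe"
Shift: 14
Each letter → (letter + shift) mod 26:
  'o' (14) + 14 = 2 → 'c'
  'b' (1) + 14 = 15 → 'p'
  's' (18) + 14 = 6 → 'g'
  'e' (4) + 14 = 18 → 's'
  'r' (17) + 14 = 5 → 'f'
  'v' (21) + 14 = 9 → 'j'
  'e' (4) + 14 = 18 → 's'
Result = "cpgsfjs"


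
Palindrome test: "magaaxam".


Word: "magaaxam"
Reversed: "maxaagam"
Forward == Backward? magaaxam != maxaagam
Palindrome = No


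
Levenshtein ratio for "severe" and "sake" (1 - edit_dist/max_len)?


Word 1: "severe" (length 6)
Word 2: "sake" (length 4)
One optimal edit sequence:
  1. keep 's'
  2. delete 'e'  (+1)
  3. delete 'v'  (+1)
  4. substitute 'e' -> 'a'  (+1)
  5. substitute 'r' -> 'k'  (+1)
  6. keep 'e'
Edit distance = 4
Max length = max(6, 4) = 6
Similarity = 1 - 4/6
= 0.3333


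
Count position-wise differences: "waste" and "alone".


Comparing character by character (same length = 5):
  Pos 0: 'w' vs 'a' !=
  Pos 1: 'a' vs 'l' !=
  Pos 2: 's' vs 'o' !=
  Pos 3: 't' vs 'n' !=
  Pos 4: 'e' vs 'e' =
Hamming distance = 4


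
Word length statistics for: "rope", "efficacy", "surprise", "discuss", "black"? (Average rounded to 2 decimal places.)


Lengths: "rope"=4, "efficacy"=8, "surprise"=8, "discuss"=7, "black"=5
Sum = 32, Count = 5
Average = 32/5 = 6.40
= avg=6.40, min=4, max=8


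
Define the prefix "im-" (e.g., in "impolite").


Prefix: im-
As in: impolite -> im- + polite
Meaning = not / into


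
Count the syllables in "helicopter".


Word: "helicopter"
Syllable breakdown: hel | i | cop | ter
Counting: 4 parts
= 4 syllables


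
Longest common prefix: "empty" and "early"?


Word 1: "empty"
Word 2: "early"
Comparing from start:
  Pos 0: 'e' == 'e'
  Pos 1: 'm' != 'a' (stop)
LCP = "e" (length 1)


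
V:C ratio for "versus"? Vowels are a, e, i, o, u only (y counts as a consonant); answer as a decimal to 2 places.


Word: "versus"
Vowels (a,e,i,o,u): 2
Consonants: 4
Ratio = 2/4
= 0.50


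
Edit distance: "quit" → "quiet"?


Word 1: "quit" (length 4)
Word 2: "quiet" (length 5)
One optimal edit sequence (insert/delete/substitute each cost 1):
  1. keep 'q'
  2. keep 'u'
  3. keep 'i'
  4. insert 'e'  (+1)
  5. keep 't'
Total edit operations: 1
Edit distance = 1


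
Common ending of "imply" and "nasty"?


Word 1: "imply"
Word 2: "nasty"
Comparing from end:
  Pos -1: 'y' == 'y'
  Pos -2: 'l' != 't' (stop)
LCS = "y" (length 1)


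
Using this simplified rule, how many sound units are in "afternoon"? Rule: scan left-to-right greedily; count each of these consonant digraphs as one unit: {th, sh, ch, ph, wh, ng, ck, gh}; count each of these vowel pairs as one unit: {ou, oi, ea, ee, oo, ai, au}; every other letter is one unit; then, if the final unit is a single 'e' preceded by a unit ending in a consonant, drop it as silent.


Word: "afternoon" (9 letters)
Left-to-right scan:
  [1] 'a' (letter)
  [2] 'f' (letter)
  [3] 't' (letter)
  [4] 'e' (letter)
  [5] 'r' (letter)
  [6] 'n' (letter)
  [7] 'oo' (vowel-pair)
  [8] 'n' (letter)
Units from scan: 8
Sound units = 8 units


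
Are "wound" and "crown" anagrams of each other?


Word 1: "wound" → sorted: dnouw
Word 2: "crown" → sorted: cnorw
Same letters? dnouw != cnorw
Anagram = No


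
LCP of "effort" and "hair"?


Word 1: "effort"
Word 2: "hair"
Comparing from start:
  Pos 0: 'e' != 'h' (stop)
LCP = "" (length 0)


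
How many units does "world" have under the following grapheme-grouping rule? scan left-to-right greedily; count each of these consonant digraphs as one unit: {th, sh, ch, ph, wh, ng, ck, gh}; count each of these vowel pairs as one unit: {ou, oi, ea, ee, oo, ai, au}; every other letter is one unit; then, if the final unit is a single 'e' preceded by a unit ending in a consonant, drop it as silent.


Word: "world" (5 letters)
Left-to-right scan:
  [1] 'w' (letter)
  [2] 'o' (letter)
  [3] 'r' (letter)
  [4] 'l' (letter)
  [5] 'd' (letter)
Units from scan: 5
Sound units = 5 units


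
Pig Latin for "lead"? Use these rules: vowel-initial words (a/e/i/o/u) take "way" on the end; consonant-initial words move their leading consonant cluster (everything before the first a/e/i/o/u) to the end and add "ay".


Word: "lead"
Starts with consonant(s) → move to end, add 'ay'
Consonant cluster: "l"
Pig Latin = "eadlay"


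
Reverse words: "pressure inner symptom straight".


Original: "pressure inner symptom straight"
Words (1..n): pressure | inner | symptom | straight
Reversed (n..1): straight | symptom | inner | pressure
Result = "straight symptom inner pressure"


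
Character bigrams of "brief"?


Word: "brief" (length 5)
Number of bigrams = 5 - 2 + 1 = 4
  Position 0: "br"
  Position 1: "ri"
  Position 2: "ie"
  Position 3: "ef"
Bigrams = "br", "ri", "ie", "ef"


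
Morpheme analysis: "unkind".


Word: "unkind"
Morphemes: un- + kind
Each morpheme carries meaning
= 2 morphemes


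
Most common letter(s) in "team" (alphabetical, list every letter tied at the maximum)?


Word: "team"
Letter counts:
  'a': 1
  'e': 1
  'm': 1
  't': 1
Maximum count = 1
Most frequent = 'a', 'e', 'm', 't' (1 time each)


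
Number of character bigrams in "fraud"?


Word: "fraud" (length 5)
Number of 2-grams = length - 2 + 1 = 5 - 2 + 1
= 4


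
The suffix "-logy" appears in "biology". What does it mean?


Suffix: -logy
As in: biology -> bio- + -logy
Meaning = study of


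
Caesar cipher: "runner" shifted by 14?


Word: "runner"
Shift: 14
Each letter → (letter + shift) mod 26:
  'r' (17) + 14 = 5 → 'f'
  'u' (20) + 14 = 8 → 'i'
  'n' (13) + 14 = 1 → 'b'
  'n' (13) + 14 = 1 → 'b'
  'e' (4) + 14 = 18 → 's'
  'r' (17) + 14 = 5 → 'f'
Result = "fibbsf"


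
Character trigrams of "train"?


Word: "train" (length 5)
Number of trigrams = 5 - 3 + 1 = 3
  Position 0: "tra"
  Position 1: "rai"
  Position 2: "ain"
Trigrams = "tra", "rai", "ain"


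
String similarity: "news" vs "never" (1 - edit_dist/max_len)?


Word 1: "news" (length 4)
Word 2: "never" (length 5)
One optimal edit sequence:
  1. keep 'n'
  2. keep 'e'
  3. insert 'v'  (+1)
  4. substitute 'w' -> 'e'  (+1)
  5. substitute 's' -> 'r'  (+1)
Edit distance = 3
Max length = max(4, 5) = 5
Similarity = 1 - 3/5
= 0.4000


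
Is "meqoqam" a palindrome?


Word: "meqoqam"
Reversed: "maqoqem"
Forward == Backward? meqoqam != maqoqem
Palindrome = No


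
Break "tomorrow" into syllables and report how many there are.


Word: "tomorrow"
Syllable breakdown: to / mor / row
Counting: 3 parts
= 3 syllables


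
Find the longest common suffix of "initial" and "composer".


Word 1: "initial"
Word 2: "composer"
Comparing from end:
  Pos -1: 'l' != 'r' (stop)
LCS = "" (length 0)


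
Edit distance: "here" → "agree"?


Word 1: "here" (length 4)
Word 2: "agree" (length 5)
One optimal edit sequence (insert/delete/substitute each cost 1):
  1. substitute 'h' -> 'a'  (+1)
  2. substitute 'e' -> 'g'  (+1)
  3. keep 'r'
  4. insert 'e'  (+1)
  5. keep 'e'
Total edit operations: 3
Edit distance = 3


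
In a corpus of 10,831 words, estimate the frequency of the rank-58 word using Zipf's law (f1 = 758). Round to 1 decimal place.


Zipf's law: f(r) = f(1) / r
f(1) = 758
f(58) = 758 / 58
= 13.1 occurrences


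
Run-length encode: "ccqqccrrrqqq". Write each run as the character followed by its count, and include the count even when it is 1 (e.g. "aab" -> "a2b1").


String: "ccqqccrrrqqq"
Scanning for consecutive runs:
  'c' x 2
  'q' x 2
  'c' x 2
  'r' x 3
  'q' x 3
RLE = "c2q2c2r3q3"


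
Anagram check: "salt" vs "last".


Word 1: "salt" → sorted: alst
Word 2: "last" → sorted: alst
Same letters? alst == alst
Anagram = Yes


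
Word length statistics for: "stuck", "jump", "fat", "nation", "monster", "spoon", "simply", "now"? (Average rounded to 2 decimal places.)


Lengths: "stuck"=5, "jump"=4, "fat"=3, "nation"=6, "monster"=7, "spoon"=5, "simply"=6, "now"=3
Sum = 39, Count = 8
Average = 39/8 = 4.88
= avg=4.88, min=3, max=7


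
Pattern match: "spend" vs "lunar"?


Pattern of "spend": [0, 1, 2, 3, 4]
Pattern of "lunar": [0, 1, 2, 3, 4]
Patterns match
Same pattern = Yes


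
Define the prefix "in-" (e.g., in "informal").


Prefix: in-
As in: informal -> in- + formal
Meaning = not / into


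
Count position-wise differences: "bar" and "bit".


Comparing character by character (same length = 3):
  Pos 0: 'b' vs 'b' =
  Pos 1: 'a' vs 'i' !=
  Pos 2: 'r' vs 't' !=
Hamming distance = 2


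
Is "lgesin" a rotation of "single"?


Word: "single", Candidate: "lgesin"
Method: check if candidate is substring of word+word
"singlesingle" contains "lgesin"? No
Is rotation = No


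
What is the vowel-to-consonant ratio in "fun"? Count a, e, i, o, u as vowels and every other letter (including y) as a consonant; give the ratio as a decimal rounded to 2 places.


Word: "fun"
Vowels (a,e,i,o,u): 1
Consonants: 2
Ratio = 1/2
= 0.50


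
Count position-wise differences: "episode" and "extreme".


Comparing character by character (same length = 7):
  Pos 0: 'e' vs 'e' =
  Pos 1: 'p' vs 'x' !=
  Pos 2: 'i' vs 't' !=
  Pos 3: 's' vs 'r' !=
  Pos 4: 'o' vs 'e' !=
  Pos 5: 'd' vs 'm' !=
  Pos 6: 'e' vs 'e' =
Hamming distance = 5


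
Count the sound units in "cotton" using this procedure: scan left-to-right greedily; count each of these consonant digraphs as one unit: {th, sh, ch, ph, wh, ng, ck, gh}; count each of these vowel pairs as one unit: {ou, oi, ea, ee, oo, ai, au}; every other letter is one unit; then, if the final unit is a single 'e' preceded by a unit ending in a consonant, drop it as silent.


Word: "cotton" (6 letters)
Left-to-right scan:
  (1) 'c' (letter)
  (2) 'o' (letter)
  (3) 't' (letter)
  (4) 't' (letter)
  (5) 'o' (letter)
  (6) 'n' (letter)
Units from scan: 6
Sound units = 6 units


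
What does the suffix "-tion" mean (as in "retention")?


Suffix: -tion
Example: retention = retain + -tion, with a spelling change
Meaning = act or process


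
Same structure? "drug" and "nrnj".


Pattern of "drug": [0, 1, 2, 3]
Pattern of "nrnj": [0, 1, 0, 2]
Patterns do not match
Same pattern = No


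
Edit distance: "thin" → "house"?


Word 1: "thin" (length 4)
Word 2: "house" (length 5)
One optimal edit sequence (insert/delete/substitute each cost 1):
  1. insert 'h'  (+1)
  2. substitute 't' -> 'o'  (+1)
  3. substitute 'h' -> 'u'  (+1)
  4. substitute 'i' -> 's'  (+1)
  5. substitute 'n' -> 'e'  (+1)
Total edit operations: 5
Edit distance = 5


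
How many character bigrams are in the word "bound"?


Word: "bound" (length 5)
Number of 2-grams = length - 2 + 1 = 5 - 2 + 1
= 4


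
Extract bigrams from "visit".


Word: "visit" (length 5)
Number of bigrams = 5 - 2 + 1 = 4
  Position 0: "vi"
  Position 1: "is"
  Position 2: "si"
  Position 3: "it"
Bigrams = "vi", "is", "si", "it"


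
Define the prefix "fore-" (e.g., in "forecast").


Prefix: fore-
As in: forecast -> fore- + cast
Meaning = before


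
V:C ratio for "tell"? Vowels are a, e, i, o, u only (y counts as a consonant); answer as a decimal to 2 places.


Word: "tell"
Vowels (a,e,i,o,u): 1
Consonants: 3
Ratio = 1/3
= 0.33


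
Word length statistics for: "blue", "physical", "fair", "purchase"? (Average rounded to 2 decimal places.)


Lengths: "blue"=4, "physical"=8, "fair"=4, "purchase"=8
Sum = 24, Count = 4
Average = 24/4 = 6.00
= avg=6.00, min=4, max=8


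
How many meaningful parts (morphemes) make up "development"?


Word: "development"
Morphemes: develop | -ment
Each morpheme carries meaning
= 2 morphemes


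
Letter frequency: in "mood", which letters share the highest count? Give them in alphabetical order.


Word: "mood"
Letter counts:
  'd': 1
  'm': 1
  'o': 2
Maximum count = 2
Most frequent = 'o' (2 times each)


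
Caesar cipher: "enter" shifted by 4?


Word: "enter"
Shift: 4
Each letter → (letter + shift) mod 26:
  'e' (4) + 4 = 8 → 'i'
  'n' (13) + 4 = 17 → 'r'
  't' (19) + 4 = 23 → 'x'
  'e' (4) + 4 = 8 → 'i'
  'r' (17) + 4 = 21 → 'v'
Result = "irxiv"


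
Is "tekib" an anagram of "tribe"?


Word 1: "tribe" → sorted: beirt
Word 2: "tekib" → sorted: beikt
Same letters? beirt != beikt
Anagram = No


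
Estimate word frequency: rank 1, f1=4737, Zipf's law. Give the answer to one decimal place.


Zipf's law: f(r) = f(1) / r
f(1) = 4737
f(1) = 4737 / 1
= 4737.0 occurrences


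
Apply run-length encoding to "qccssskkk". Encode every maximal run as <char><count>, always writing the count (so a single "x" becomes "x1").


String: "qccssskkk"
Scanning for consecutive runs:
  'q' x 1
  'c' x 2
  's' x 3
  'k' x 3
RLE = "q1c2s3k3"


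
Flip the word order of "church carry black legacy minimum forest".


Original: "church carry black legacy minimum forest"
Words (1..n): church | carry | black | legacy | minimum | forest
Reversed (n..1): forest | minimum | legacy | black | carry | church
Result = "forest minimum legacy black carry church"


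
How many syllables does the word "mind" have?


Word: "mind"
Syllable breakdown: mind
Counting: 1 part
= 1 syllable


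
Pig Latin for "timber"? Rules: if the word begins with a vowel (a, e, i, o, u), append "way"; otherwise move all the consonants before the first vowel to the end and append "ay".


Word: "timber"
Starts with consonant(s) → move to end, add 'ay'
Consonant cluster: "t"
Pig Latin = "imbertay"


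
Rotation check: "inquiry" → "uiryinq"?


Word: "inquiry", Candidate: "uiryinq"
Method: check if candidate is substring of word+word
"inquiryinquiry" contains "uiryinq"? Yes
Is rotation = Yes


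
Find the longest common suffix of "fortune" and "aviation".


Word 1: "fortune"
Word 2: "aviation"
Comparing from end:
  Pos -1: 'e' != 'n' (stop)
LCS = "" (length 0)


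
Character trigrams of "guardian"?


Word: "guardian" (length 8)
Number of trigrams = 8 - 3 + 1 = 6
  Position 0: "gua"
  Position 1: "uar"
  Position 2: "ard"
  Position 3: "rdi"
  Position 4: "dia"
  Position 5: "ian"
Trigrams = "gua", "uar", "ard", "rdi", "dia", "ian"


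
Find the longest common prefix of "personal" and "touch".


Word 1: "personal"
Word 2: "touch"
Comparing from start:
  Pos 0: 'p' != 't' (stop)
LCP = "" (length 0)


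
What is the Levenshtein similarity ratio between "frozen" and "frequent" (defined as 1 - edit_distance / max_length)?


Word 1: "frozen" (length 6)
Word 2: "frequent" (length 8)
One optimal edit sequence:
  1. keep 'f'
  2. keep 'r'
  3. insert 'e'  (+1)
  4. substitute 'o' -> 'q'  (+1)
  5. substitute 'z' -> 'u'  (+1)
  6. keep 'e'
  7. keep 'n'
  8. insert 't'  (+1)
Edit distance = 4
Max length = max(6, 8) = 8
Similarity = 1 - 4/8
= 0.5000


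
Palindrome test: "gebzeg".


Word: "gebzeg"
Reversed: "gezbeg"
Forward == Backward? gebzeg != gezbeg
Palindrome = No


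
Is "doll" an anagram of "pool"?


Word 1: "pool" → sorted: loop
Word 2: "doll" → sorted: dllo
Same letters? loop != dllo
Anagram = No


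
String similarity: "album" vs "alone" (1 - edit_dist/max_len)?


Word 1: "album" (length 5)
Word 2: "alone" (length 5)
One optimal edit sequence:
  1. keep 'a'
  2. keep 'l'
  3. substitute 'b' -> 'o'  (+1)
  4. substitute 'u' -> 'n'  (+1)
  5. substitute 'm' -> 'e'  (+1)
Edit distance = 3
Max length = max(5, 5) = 5
Similarity = 1 - 3/5
= 0.4000


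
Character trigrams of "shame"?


Word: "shame" (length 5)
Number of trigrams = 5 - 3 + 1 = 3
  Position 0: "sha"
  Position 1: "ham"
  Position 2: "ame"
Trigrams = "sha", "ham", "ame"


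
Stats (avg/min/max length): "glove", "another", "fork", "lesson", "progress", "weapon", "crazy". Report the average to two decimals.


Lengths: "glove"=5, "another"=7, "fork"=4, "lesson"=6, "progress"=8, "weapon"=6, "crazy"=5
Sum = 41, Count = 7
Average = 41/7 = 5.86
= avg=5.86, min=4, max=8


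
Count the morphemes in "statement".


Word: "statement"
Morphemes: state + -ment
Each morpheme carries meaning
= 2 morphemes


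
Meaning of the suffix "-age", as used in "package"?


Suffix: -age
Example: package (pack + -age)
Meaning = result / collection


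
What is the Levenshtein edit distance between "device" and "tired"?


Word 1: "device" (length 6)
Word 2: "tired" (length 5)
One optimal edit sequence (insert/delete/substitute each cost 1):
  1. delete 'd'  (+1)
  2. delete 'e'  (+1)
  3. substitute 'v' -> 't'  (+1)
  4. keep 'i'
  5. substitute 'c' -> 'r'  (+1)
  6. keep 'e'
  7. insert 'd'  (+1)
Total edit operations: 5
Edit distance = 5


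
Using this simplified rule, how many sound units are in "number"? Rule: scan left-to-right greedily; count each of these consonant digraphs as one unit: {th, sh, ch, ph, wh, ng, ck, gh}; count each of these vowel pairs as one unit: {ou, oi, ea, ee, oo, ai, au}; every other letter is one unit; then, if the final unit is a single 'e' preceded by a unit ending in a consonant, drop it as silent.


Word: "number" (6 letters)
Left-to-right scan:
  [1] 'n' (letter)
  [2] 'u' (letter)
  [3] 'm' (letter)
  [4] 'b' (letter)
  [5] 'e' (letter)
  [6] 'r' (letter)
Units from scan: 6
Sound units = 6 units


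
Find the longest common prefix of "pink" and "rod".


Word 1: "pink"
Word 2: "rod"
Comparing from start:
  Pos 0: 'p' != 'r' (stop)
LCP = "" (length 0)


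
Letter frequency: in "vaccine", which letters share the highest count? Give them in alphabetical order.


Word: "vaccine"
Letter counts:
  'a': 1
  'c': 2
  'e': 1
  'i': 1
  'n': 1
  'v': 1
Maximum count = 2
Most frequent = 'c' (2 times each)


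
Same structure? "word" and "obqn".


Pattern of "word": [0, 1, 2, 3]
Pattern of "obqn": [0, 1, 2, 3]
Patterns match
Same pattern = Yes


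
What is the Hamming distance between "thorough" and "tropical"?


Comparing character by character (same length = 8):
  Pos 0: 't' vs 't' =
  Pos 1: 'h' vs 'r' !=
  Pos 2: 'o' vs 'o' =
  Pos 3: 'r' vs 'p' !=
  Pos 4: 'o' vs 'i' !=
  Pos 5: 'u' vs 'c' !=
  Pos 6: 'g' vs 'a' !=
  Pos 7: 'h' vs 'l' !=
Hamming distance = 6


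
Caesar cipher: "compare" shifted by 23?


Word: "compare"
Shift: 23
Each letter → (letter + shift) mod 26:
  'c' (2) + 23 = 25 → 'z'
  'o' (14) + 23 = 11 → 'l'
  'm' (12) + 23 = 9 → 'j'
  'p' (15) + 23 = 12 → 'm'
  'a' (0) + 23 = 23 → 'x'
  'r' (17) + 23 = 14 → 'o'
  'e' (4) + 23 = 1 → 'b'
Result = "zljmxob"


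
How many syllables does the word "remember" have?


Word: "remember"
Syllable breakdown: re / mem / ber
Counting: 3 parts
= 3 syllables


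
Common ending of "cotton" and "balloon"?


Word 1: "cotton"
Word 2: "balloon"
Comparing from end:
  Pos -1: 'n' == 'n'
  Pos -2: 'o' == 'o'
  Pos -3: 't' != 'o' (stop)
LCS = "on" (length 2)


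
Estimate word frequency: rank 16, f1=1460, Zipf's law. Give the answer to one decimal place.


Zipf's law: f(r) = f(1) / r
f(1) = 1460
f(16) = 1460 / 16
= 91.3 occurrences


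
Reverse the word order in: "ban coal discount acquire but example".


Original: "ban coal discount acquire but example"
Words (1..n): ban | coal | discount | acquire | but | example
Reversed (n..1): example | but | acquire | discount | coal | ban
Result = "example but acquire discount coal ban"


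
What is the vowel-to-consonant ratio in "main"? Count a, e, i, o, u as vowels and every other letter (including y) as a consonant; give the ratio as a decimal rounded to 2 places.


Word: "main"
Vowels (a,e,i,o,u): 2
Consonants: 2
Ratio = 2/2
= 1.00


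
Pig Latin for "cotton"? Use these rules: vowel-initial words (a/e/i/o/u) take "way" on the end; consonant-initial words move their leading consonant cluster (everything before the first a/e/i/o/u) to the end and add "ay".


Word: "cotton"
Starts with consonant(s) → move to end, add 'ay'
Consonant cluster: "c"
Pig Latin = "ottoncay"


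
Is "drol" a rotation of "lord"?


Word: "lord", Candidate: "drol"
Method: check if candidate is substring of word+word
"lordlord" contains "drol"? No
Is rotation = No


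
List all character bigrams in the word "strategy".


Word: "strategy" (length 8)
Number of bigrams = 8 - 2 + 1 = 7
  Position 0: "st"
  Position 1: "tr"
  Position 2: "ra"
  Position 3: "at"
  Position 4: "te"
  Position 5: "eg"
  Position 6: "gy"
Bigrams = "st", "tr", "ra", "at", "te", "eg", "gy"


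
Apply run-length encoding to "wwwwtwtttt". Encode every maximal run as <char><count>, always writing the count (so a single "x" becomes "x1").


String: "wwwwtwtttt"
Scanning for consecutive runs:
  'w' x 4
  't' x 1
  'w' x 1
  't' x 4
RLE = "w4t1w1t4"


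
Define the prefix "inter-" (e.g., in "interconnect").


Prefix: inter-
As in: interconnect -> inter- + connect
Meaning = between


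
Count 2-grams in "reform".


Word: "reform" (length 6)
Number of 2-grams = length - 2 + 1 = 6 - 2 + 1
= 5


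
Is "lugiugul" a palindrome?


Word: "lugiugul"
Reversed: "luguigul"
Forward == Backward? lugiugul != luguigul
Palindrome = No


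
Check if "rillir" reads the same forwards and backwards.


Word: "rillir"
Reversed: "rillir"
Forward == Backward? rillir == rillir
Palindrome = Yes


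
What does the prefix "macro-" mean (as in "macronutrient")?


Prefix: macro-
Example: macronutrient = macro- + nutrient
Meaning = large


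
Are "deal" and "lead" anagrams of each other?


Word 1: "deal" → sorted: adel
Word 2: "lead" → sorted: adel
Same letters? adel == adel
Anagram = Yes


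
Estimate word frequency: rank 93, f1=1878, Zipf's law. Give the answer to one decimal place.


Zipf's law: f(r) = f(1) / r
f(1) = 1878
f(93) = 1878 / 93
= 20.2 occurrences


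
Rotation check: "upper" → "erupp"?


Word: "upper", Candidate: "erupp"
Method: check if candidate is substring of word+word
"upperupper" contains "erupp"? Yes
Is rotation = Yes


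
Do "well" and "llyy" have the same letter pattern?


Pattern of "well": [0, 1, 2, 2]
Pattern of "llyy": [0, 0, 1, 1]
Patterns do not match
Same pattern = No


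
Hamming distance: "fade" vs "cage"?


Comparing character by character (same length = 4):
  Pos 0: 'f' vs 'c' !=
  Pos 1: 'a' vs 'a' =
  Pos 2: 'd' vs 'g' !=
  Pos 3: 'e' vs 'e' =
Hamming distance = 2
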